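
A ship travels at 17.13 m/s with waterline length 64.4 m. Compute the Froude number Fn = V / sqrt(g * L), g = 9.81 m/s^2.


Formula: Fn = V / sqrt(g * L)
Step 1 — g * L = 9.81 * 64.4 = 631.764
Step 2 — sqrt(g * L) = sqrt(631.764) = 25.134916
Step 3 — Fn = 17.13 / 25.134916 ≈ 0.68152 (5 s.f.)

0.68152


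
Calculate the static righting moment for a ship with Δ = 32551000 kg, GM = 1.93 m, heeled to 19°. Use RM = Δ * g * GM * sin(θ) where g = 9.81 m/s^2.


Formula: GZ = GM * sin(theta); RM = disp * g * GZ
Step 1 — GZ = 1.93 * sin(19°) = 1.93 * 0.325568 = 0.628346 m
Step 2 — RM = 32551000 * 9.81 * 0.628346 ≈ 200650000 N·m (5 s.f.)

200650000 N·m


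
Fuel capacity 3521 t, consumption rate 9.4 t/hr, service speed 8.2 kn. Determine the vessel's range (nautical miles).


Formula: endurance = fuel / rate; range = endurance * speed
Step 1 — endurance = 3521 / 9.4 = 374.5745 hours
Step 2 — range = 374.5745 * 8.2 ≈ 3071.5 nautical miles (5 s.f.)

3071.5 NM


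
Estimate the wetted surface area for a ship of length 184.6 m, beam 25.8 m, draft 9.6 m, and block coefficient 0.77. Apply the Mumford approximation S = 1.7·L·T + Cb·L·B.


Formula: S = 1.7*L*T + V/T with V = Cb*L*B*T, i.e. S = L * (1.7*T + Cb*B)
Step 1 — 1.7*T = 1.7 * 9.6 = 16.32 m
Step 2 — Cb*B = 0.77 * 25.8 = 19.866 m
Step 3 — 1.7*T + Cb*B = 16.32 + 19.866 = 36.186 m
Step 4 — S = 184.6 * 36.186 ≈ 6679.9 m^2 (5 s.f.)

6679.9 m^2


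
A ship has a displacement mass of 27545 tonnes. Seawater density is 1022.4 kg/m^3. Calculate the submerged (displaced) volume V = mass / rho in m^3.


Formula: V = mass / rho
Step 1 — convert tonnes to kg: 27545 t * 1000 = 27545000 kg
Step 2 — V = 27545000 / 1022.4 ≈ 26942 m^3 (5 s.f.)

26942 m^3


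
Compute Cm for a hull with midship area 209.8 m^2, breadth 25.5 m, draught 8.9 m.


Formula: Cm = Am / (B * T)
Step 1 — B * T = 25.5 * 8.9 = 226.95 m^2
Step 2 — Cm = 209.8 / 226.95 ≈ 0.92443 (5 s.f.)

0.92443


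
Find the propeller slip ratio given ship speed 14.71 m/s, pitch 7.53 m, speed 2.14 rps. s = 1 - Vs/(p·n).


Formula: s = 1 - Vs / (p * n)
Step 1 — p * n = 7.53 * 2.14 = 16.1142
Step 2 — Vs / (p*n) = 14.71 / 16.1142 = 0.912859 (6 d.p.)
Step 3 — s = 1 - 0.912859 = 0.087141

0.087141


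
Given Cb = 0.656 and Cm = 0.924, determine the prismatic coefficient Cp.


Formula: Cp = Cb / Cm
Substituting: Cp = 0.656 / 0.924
Result: Cp ≈ 0.70996 (5 s.f.)

0.70996


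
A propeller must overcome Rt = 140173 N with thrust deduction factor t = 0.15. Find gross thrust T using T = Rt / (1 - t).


Formula: T = Rt / (1 - t)
Step 1 — (1 - t) = 1 - 0.15 = 0.85
Step 2 — T = 140173 / 0.85 ≈ 164910 N (5 s.f.)

164910 N


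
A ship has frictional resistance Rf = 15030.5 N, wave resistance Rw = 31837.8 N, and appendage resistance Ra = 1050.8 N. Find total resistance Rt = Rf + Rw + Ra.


Formula: Rt = Rf + Rw + Ra
Substituting: Rt = 15030.5 + 31837.8 + 1050.8
Result: Rt = 47919.1 N

47919.1 N


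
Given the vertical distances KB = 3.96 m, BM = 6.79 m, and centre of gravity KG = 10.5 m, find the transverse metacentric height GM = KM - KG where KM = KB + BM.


Formula: GM = KB + BM - KG
Step 1 — KM = KB + BM = 3.96 + 6.79 = 10.75 m
Step 2 — GM = KM - KG = 10.75 - 10.5 = 0.25 m

0.25 m


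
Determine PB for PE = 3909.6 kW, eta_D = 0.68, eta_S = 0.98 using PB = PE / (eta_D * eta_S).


Formula: PB = PE / (eta_D * eta_S)
Step 1 — combined efficiency = eta_D * eta_S = 0.68 * 0.98 = 0.6664
Step 2 — PB = 3909.6 / 0.6664 ≈ 5866.7 kW (5 s.f.)

5866.7 kW


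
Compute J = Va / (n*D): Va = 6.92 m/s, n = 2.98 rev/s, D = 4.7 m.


Formula: J = Va / (n * D)
Step 1 — n * D = 2.98 * 4.7 = 14.006
Step 2 — J = 6.92 / 14.006 ≈ 0.49407 (5 s.f.)

0.49407


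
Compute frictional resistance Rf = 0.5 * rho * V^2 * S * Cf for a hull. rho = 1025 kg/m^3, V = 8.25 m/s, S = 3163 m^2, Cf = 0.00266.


Formula: Rf = 0.5 * rho * V^2 * S * Cf
Step 1 — V^2 = 8.25^2 = 68.0625
Step 2 — 0.5 * rho * V^2 = 0.5 * 1025 * 68.0625 = 34882.03125
Step 3 — Rf = 34882.03125 * 3163 * 0.00266 ≈ 293480 N (5 s.f.)

293480 N


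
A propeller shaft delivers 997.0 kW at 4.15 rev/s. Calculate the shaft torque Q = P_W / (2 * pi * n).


Formula: Q = P_W / (2 * pi * n)
Step 1 — P_W = 997.0 kW * 1000 = 997000.0 W
Step 2 — 2 * pi * n = 2 * pi * 4.15 = 26.075219
Step 3 — Q = 997000.0 / 26.075219 ≈ 38236 N·m (5 s.f.)

38236 N·m


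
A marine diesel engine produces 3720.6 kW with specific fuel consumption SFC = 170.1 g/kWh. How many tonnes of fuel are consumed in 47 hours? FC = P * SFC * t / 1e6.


Formula: FC (tonnes) = P * SFC * t / 1,000,000
Step 1 — P * SFC * t = 3720.6 * 170.1 * 47 = 29745080.82 g
Step 2 — FC (tonnes) = 29745080.82 / 1,000,000 ≈ 29.745 tonnes (5 s.f.)

29.745 tonnes


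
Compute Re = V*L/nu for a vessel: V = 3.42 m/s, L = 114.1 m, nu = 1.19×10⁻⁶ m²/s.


Formula: Re = V * L / nu
Step 1 — V * L = 3.42 * 114.1 = 390.222 m^2/s
Step 2 — Re = 390.222 / 1.19e-6 = 3.28e+08

3.28e+08


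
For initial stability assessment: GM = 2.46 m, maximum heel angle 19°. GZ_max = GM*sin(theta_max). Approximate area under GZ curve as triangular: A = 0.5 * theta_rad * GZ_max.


Formula: GZ_max = GM * sin(theta); Area = 0.5 * theta_rad * GZ_max
Step 1 — GZ_max = 2.46 * sin(19°) = 2.46 * 0.325568 = 0.800897 m
Step 2 — theta_rad = 19 * pi/180 = 0.331613 rad
Step 3 — Area = 0.5 * 0.331613 * 0.800897 ≈ 0.13279 m·rad (5 s.f.)

0.13279 m·rad


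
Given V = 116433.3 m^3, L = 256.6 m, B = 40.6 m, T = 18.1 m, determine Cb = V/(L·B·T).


Formula: Cb = V / (L * B * T)
Step 1 — L * B * T = 256.6 * 40.6 * 18.1 = 188565.076 m^3
Step 2 — Cb = 116433.3 / 188565.076 ≈ 0.61747 (5 s.f.)

0.61747


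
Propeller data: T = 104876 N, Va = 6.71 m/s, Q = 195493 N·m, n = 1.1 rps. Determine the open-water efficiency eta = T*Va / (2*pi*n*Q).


Formula: eta = T * Va / (2 * pi * n * Q)
Step 1 — numerator = T * Va = 104876 * 6.71 = 703717.96
Step 2 — 2 * pi * n = 2 * pi * 1.1 = 6.911504
Step 3 — denominator = 6.911504 * 195493 = 1351150.65
Step 4 — eta = 703717.96 / 1351150.65 ≈ 0.52083 (5 s.f.)

0.52083


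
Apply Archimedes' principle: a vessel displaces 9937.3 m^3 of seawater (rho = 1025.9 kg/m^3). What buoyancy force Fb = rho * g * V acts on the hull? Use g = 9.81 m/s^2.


Formula: Fb = rho * g * V
Substituting: Fb = 1025.9 * 9.81 * 9937.3
Intermediate: 1025.9 * 9.81 = 10064.079
Result: Fb = 10064.079 * 9937.3 ≈ 100010000 N (5 s.f.)

100010000 N


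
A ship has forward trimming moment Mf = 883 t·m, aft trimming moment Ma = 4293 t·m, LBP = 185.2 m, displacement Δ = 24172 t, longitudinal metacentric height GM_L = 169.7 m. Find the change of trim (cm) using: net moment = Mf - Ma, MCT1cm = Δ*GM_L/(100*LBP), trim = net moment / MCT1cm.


Formula: net trimming moment = Mf - Ma; MCT1cm = Δ*GM_L/(100*LBP); trim = net moment / MCT1cm
Step 1 — net trimming moment = 883 - 4293 = -3410 t·m
Step 2 — MCT1cm = 24172 * 169.7 / (100 * 185.2) = 221.4897 t·m/cm
Step 3 — trim = -3410 / 221.4897 ≈ -15.396 cm (5 s.f.)

-15.396 cm


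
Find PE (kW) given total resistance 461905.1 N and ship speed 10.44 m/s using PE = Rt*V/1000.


Formula: PE = Rt * V / 1000 (kW)
Step 1 — PE (W) = 461905.1 * 10.44 = 4822289.244 W
Step 2 — PE (kW) = 4822289.244 / 1000 ≈ 4822.3 kW (5 s.f.)

4822.3 kW


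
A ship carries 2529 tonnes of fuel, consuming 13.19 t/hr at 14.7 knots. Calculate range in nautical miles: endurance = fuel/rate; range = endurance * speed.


Formula: endurance = fuel / rate; range = endurance * speed
Step 1 — endurance = 2529 / 13.19 = 191.7362 hours
Step 2 — range = 191.7362 * 14.7 ≈ 2818.5 nautical miles (5 s.f.)

2818.5 NM


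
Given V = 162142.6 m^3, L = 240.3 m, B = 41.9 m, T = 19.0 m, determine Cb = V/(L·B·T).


Formula: Cb = V / (L * B * T)
Step 1 — L * B * T = 240.3 * 41.9 * 19.0 = 191302.83 m^3
Step 2 — Cb = 162142.6 / 191302.83 ≈ 0.84757 (5 s.f.)

0.84757


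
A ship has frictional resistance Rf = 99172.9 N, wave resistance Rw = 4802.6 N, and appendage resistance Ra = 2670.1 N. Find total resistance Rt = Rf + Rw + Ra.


Formula: Rt = Rf + Rw + Ra
Substituting: Rt = 99172.9 + 4802.6 + 2670.1
Result: Rt = 106645.6 N

106645.6 N


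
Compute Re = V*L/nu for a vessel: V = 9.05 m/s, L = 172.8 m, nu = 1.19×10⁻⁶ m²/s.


Formula: Re = V * L / nu
Step 1 — V * L = 9.05 * 172.8 = 1563.84 m^2/s
Step 2 — Re = 1563.84 / 1.19e-6 = 1.31e+09

1.31e+09


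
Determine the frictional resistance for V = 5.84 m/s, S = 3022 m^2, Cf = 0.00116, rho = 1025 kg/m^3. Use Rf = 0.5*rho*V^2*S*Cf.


Formula: Rf = 0.5 * rho * V^2 * S * Cf
Step 1 — V^2 = 5.84^2 = 34.1056
Step 2 — 0.5 * rho * V^2 = 0.5 * 1025 * 34.1056 = 17479.12
Step 3 — Rf = 17479.12 * 3022 * 0.00116 ≈ 61273 N (5 s.f.)

61273 N


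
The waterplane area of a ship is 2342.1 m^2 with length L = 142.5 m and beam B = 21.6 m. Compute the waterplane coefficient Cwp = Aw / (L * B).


Formula: Cwp = Aw / (L * B)
Step 1 — L * B = 142.5 * 21.6 = 3078.0 m^2
Step 2 — Cwp = 2342.1 / 3078.0 ≈ 0.76092 (5 s.f.)

0.76092


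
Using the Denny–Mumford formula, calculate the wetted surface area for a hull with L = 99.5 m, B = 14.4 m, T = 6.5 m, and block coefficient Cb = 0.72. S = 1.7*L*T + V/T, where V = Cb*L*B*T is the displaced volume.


Formula: S = 1.7*L*T + V/T with V = Cb*L*B*T, i.e. S = L * (1.7*T + Cb*B)
Step 1 — 1.7*T = 1.7 * 6.5 = 11.05 m
Step 2 — Cb*B = 0.72 * 14.4 = 10.368 m
Step 3 — 1.7*T + Cb*B = 11.05 + 10.368 = 21.418 m
Step 4 — S = 99.5 * 21.418 ≈ 2131.1 m^2 (5 s.f.)

2131.1 m^2


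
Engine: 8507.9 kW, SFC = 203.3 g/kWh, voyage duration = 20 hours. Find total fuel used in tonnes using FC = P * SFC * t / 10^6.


Formula: FC (tonnes) = P * SFC * t / 1,000,000
Step 1 — P * SFC * t = 8507.9 * 203.3 * 20 = 34593121.4 g
Step 2 — FC (tonnes) = 34593121.4 / 1,000,000 ≈ 34.593 tonnes (5 s.f.)

34.593 tonnes


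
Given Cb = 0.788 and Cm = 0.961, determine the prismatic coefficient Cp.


Formula: Cp = Cb / Cm
Substituting: Cp = 0.788 / 0.961
Result: Cp ≈ 0.81998 (5 s.f.)

0.81998


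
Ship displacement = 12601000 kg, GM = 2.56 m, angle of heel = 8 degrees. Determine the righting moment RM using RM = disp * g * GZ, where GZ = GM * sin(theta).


Formula: GZ = GM * sin(theta); RM = disp * g * GZ
Step 1 — GZ = 2.56 * sin(8°) = 2.56 * 0.139173 = 0.356283 m
Step 2 — RM = 12601000 * 9.81 * 0.356283 ≈ 44042000 N·m (5 s.f.)

44042000 N·m


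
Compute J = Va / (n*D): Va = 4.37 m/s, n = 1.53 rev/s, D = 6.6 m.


Formula: J = Va / (n * D)
Step 1 — n * D = 1.53 * 6.6 = 10.098
Step 2 — J = 4.37 / 10.098 ≈ 0.43276 (5 s.f.)

0.43276


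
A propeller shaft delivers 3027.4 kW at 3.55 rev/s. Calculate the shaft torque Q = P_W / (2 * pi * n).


Formula: Q = P_W / (2 * pi * n)
Step 1 — P_W = 3027.4 kW * 1000 = 3027400.0 W
Step 2 — 2 * pi * n = 2 * pi * 3.55 = 22.305308
Step 3 — Q = 3027400.0 / 22.305308 ≈ 135730 N·m (5 s.f.)

135730 N·m


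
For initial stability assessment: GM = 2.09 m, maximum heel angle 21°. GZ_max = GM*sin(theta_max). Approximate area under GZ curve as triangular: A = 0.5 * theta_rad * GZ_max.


Formula: GZ_max = GM * sin(theta); Area = 0.5 * theta_rad * GZ_max
Step 1 — GZ_max = 2.09 * sin(21°) = 2.09 * 0.358368 = 0.748989 m
Step 2 — theta_rad = 21 * pi/180 = 0.366519 rad
Step 3 — Area = 0.5 * 0.366519 * 0.748989 ≈ 0.13726 m·rad (5 s.f.)

0.13726 m·rad


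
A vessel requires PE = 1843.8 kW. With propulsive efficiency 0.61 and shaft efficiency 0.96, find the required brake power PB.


Formula: PB = PE / (eta_D * eta_S)
Step 1 — combined efficiency = eta_D * eta_S = 0.61 * 0.96 = 0.5856
Step 2 — PB = 1843.8 / 0.5856 ≈ 3148.6 kW (5 s.f.)

3148.6 kW


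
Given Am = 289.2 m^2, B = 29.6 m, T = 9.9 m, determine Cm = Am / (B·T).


Formula: Cm = Am / (B * T)
Step 1 — B * T = 29.6 * 9.9 = 293.04 m^2
Step 2 — Cm = 289.2 / 293.04 ≈ 0.98690 (5 s.f.)

0.98690


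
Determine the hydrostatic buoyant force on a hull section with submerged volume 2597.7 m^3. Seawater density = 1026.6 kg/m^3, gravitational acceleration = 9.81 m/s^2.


Formula: Fb = rho * g * V
Substituting: Fb = 1026.6 * 9.81 * 2597.7
Intermediate: 1026.6 * 9.81 = 10070.946
Result: Fb = 10070.946 * 2597.7 ≈ 26161000 N (5 s.f.)

26161000 N


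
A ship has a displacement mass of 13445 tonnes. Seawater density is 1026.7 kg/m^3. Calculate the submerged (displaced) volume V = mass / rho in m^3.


Formula: V = mass / rho
Step 1 — convert tonnes to kg: 13445 t * 1000 = 13445000 kg
Step 2 — V = 13445000 / 1026.7 ≈ 13095 m^3 (5 s.f.)

13095 m^3


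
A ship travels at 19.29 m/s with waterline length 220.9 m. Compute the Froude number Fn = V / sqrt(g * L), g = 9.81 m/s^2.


Formula: Fn = V / sqrt(g * L)
Step 1 — g * L = 9.81 * 220.9 = 2167.029
Step 2 — sqrt(g * L) = sqrt(2167.029) = 46.551359
Step 3 — Fn = 19.29 / 46.551359 ≈ 0.41438 (5 s.f.)

0.41438


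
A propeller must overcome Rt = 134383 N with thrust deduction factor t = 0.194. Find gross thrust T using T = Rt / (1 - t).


Formula: T = Rt / (1 - t)
Step 1 — (1 - t) = 1 - 0.194 = 0.806
Step 2 — T = 134383 / 0.806 ≈ 166730 N (5 s.f.)

166730 N


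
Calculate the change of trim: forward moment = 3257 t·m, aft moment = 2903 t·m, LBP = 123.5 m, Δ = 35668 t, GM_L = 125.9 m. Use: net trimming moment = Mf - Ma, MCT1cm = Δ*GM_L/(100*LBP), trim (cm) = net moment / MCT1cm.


Formula: net trimming moment = Mf - Ma; MCT1cm = Δ*GM_L/(100*LBP); trim = net moment / MCT1cm
Step 1 — net trimming moment = 3257 - 2903 = 354 t·m
Step 2 — MCT1cm = 35668 * 125.9 / (100 * 123.5) = 363.6114 t·m/cm
Step 3 — trim = 354 / 363.6114 ≈ 0.97357 cm (5 s.f.)

0.97357 cm


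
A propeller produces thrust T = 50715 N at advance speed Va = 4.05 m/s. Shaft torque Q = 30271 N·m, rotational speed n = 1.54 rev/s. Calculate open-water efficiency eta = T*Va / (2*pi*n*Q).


Formula: eta = T * Va / (2 * pi * n * Q)
Step 1 — numerator = T * Va = 50715 * 4.05 = 205395.75
Step 2 — 2 * pi * n = 2 * pi * 1.54 = 9.676105
Step 3 — denominator = 9.676105 * 30271 = 292905.37
Step 4 — eta = 205395.75 / 292905.37 ≈ 0.70124 (5 s.f.)

0.70124


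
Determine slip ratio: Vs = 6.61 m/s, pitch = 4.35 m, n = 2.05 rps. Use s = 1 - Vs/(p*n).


Formula: s = 1 - Vs / (p * n)
Step 1 — p * n = 4.35 * 2.05 = 8.9175
Step 2 — Vs / (p*n) = 6.61 / 8.9175 = 0.741239 (6 d.p.)
Step 3 — s = 1 - 0.741239 = 0.258761

0.258761


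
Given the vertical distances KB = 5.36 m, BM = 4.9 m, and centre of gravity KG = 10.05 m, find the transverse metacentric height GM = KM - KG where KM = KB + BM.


Formula: GM = KB + BM - KG
Step 1 — KM = KB + BM = 5.36 + 4.9 = 10.26 m
Step 2 — GM = KM - KG = 10.26 - 10.05 = 0.21 m

0.21 m


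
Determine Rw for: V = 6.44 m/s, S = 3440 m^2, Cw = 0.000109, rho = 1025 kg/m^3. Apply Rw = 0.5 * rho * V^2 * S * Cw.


Formula: Rw = 0.5 * rho * V^2 * S * Cw
Step 1 — V^2 = 6.44^2 = 41.4736
Step 2 — 0.5 * rho * V^2 = 0.5 * 1025 * 41.4736 = 21255.22
Step 3 — Rw = 21255.22 * 3440 * 0.000109 ≈ 7969.9 N (5 s.f.)

7969.9 N


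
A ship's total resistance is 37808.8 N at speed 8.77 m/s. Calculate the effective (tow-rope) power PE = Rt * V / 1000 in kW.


Formula: PE = Rt * V / 1000 (kW)
Step 1 — PE (W) = 37808.8 * 8.77 = 331583.176 W
Step 2 — PE (kW) = 331583.176 / 1000 ≈ 331.58 kW (5 s.f.)

331.58 kW


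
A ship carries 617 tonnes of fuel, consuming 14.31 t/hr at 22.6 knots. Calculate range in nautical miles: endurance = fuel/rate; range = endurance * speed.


Formula: endurance = fuel / rate; range = endurance * speed
Step 1 — endurance = 617 / 14.31 = 43.1167 hours
Step 2 — range = 43.1167 * 22.6 ≈ 974.44 nautical miles (5 s.f.)

974.44 NM


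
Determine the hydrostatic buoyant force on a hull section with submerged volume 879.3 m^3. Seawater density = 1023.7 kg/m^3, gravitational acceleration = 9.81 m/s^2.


Formula: Fb = rho * g * V
Substituting: Fb = 1023.7 * 9.81 * 879.3
Intermediate: 1023.7 * 9.81 = 10042.497
Result: Fb = 10042.497 * 879.3 ≈ 8830400 N (5 s.f.)

8830400 N


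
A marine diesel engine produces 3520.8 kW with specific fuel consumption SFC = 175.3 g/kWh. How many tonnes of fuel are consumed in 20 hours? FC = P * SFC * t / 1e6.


Formula: FC (tonnes) = P * SFC * t / 1,000,000
Step 1 — P * SFC * t = 3520.8 * 175.3 * 20 = 12343924.8 g
Step 2 — FC (tonnes) = 12343924.8 / 1,000,000 ≈ 12.344 tonnes (5 s.f.)

12.344 tonnes


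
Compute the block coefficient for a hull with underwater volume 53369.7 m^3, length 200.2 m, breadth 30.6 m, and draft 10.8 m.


Formula: Cb = V / (L * B * T)
Step 1 — L * B * T = 200.2 * 30.6 * 10.8 = 66162.096 m^3
Step 2 — Cb = 53369.7 / 66162.096 ≈ 0.80665 (5 s.f.)

0.80665


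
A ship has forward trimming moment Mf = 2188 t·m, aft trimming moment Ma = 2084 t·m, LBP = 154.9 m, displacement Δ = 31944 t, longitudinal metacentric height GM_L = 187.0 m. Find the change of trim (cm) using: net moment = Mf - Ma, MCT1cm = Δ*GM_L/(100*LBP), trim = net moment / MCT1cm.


Formula: net trimming moment = Mf - Ma; MCT1cm = Δ*GM_L/(100*LBP); trim = net moment / MCT1cm
Step 1 — net trimming moment = 2188 - 2084 = 104 t·m
Step 2 — MCT1cm = 31944 * 187.0 / (100 * 154.9) = 385.6377 t·m/cm
Step 3 — trim = 104 / 385.6377 ≈ 0.26968 cm (5 s.f.)

0.26968 cm


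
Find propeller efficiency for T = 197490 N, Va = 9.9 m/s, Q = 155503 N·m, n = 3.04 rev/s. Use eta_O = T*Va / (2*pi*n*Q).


Formula: eta = T * Va / (2 * pi * n * Q)
Step 1 — numerator = T * Va = 197490 * 9.9 = 1955151.0
Step 2 — 2 * pi * n = 2 * pi * 3.04 = 19.100883
Step 3 — denominator = 19.100883 * 155503 = 2970244.61
Step 4 — eta = 1955151.0 / 2970244.61 ≈ 0.65825 (5 s.f.)

0.65825


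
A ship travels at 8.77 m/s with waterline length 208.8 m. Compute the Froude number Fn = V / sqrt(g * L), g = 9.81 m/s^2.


Formula: Fn = V / sqrt(g * L)
Step 1 — g * L = 9.81 * 208.8 = 2048.328
Step 2 — sqrt(g * L) = sqrt(2048.328) = 45.258458
Step 3 — Fn = 8.77 / 45.258458 ≈ 0.19378 (5 s.f.)

0.19378


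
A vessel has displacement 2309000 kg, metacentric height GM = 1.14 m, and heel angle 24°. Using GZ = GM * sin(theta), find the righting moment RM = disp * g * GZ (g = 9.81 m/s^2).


Formula: GZ = GM * sin(theta); RM = disp * g * GZ
Step 1 — GZ = 1.14 * sin(24°) = 1.14 * 0.406737 = 0.46368 m
Step 2 — RM = 2309000 * 9.81 * 0.46368 ≈ 10503000 N·m (5 s.f.)

10503000 N·m


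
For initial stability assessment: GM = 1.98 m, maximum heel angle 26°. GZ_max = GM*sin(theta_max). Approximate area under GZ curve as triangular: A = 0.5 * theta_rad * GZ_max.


Formula: GZ_max = GM * sin(theta); Area = 0.5 * theta_rad * GZ_max
Step 1 — GZ_max = 1.98 * sin(26°) = 1.98 * 0.438371 = 0.867975 m
Step 2 — theta_rad = 26 * pi/180 = 0.453786 rad
Step 3 — Area = 0.5 * 0.453786 * 0.867975 ≈ 0.19694 m·rad (5 s.f.)

0.19694 m·rad


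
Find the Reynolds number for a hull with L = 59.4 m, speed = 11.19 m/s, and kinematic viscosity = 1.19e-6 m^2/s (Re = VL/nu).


Formula: Re = V * L / nu
Step 1 — V * L = 11.19 * 59.4 = 664.686 m^2/s
Step 2 — Re = 664.686 / 1.19e-6 = 5.59e+08

5.59e+08


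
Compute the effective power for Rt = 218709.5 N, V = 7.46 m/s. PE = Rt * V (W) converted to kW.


Formula: PE = Rt * V / 1000 (kW)
Step 1 — PE (W) = 218709.5 * 7.46 = 1631572.87 W
Step 2 — PE (kW) = 1631572.87 / 1000 ≈ 1631.6 kW (5 s.f.)

1631.6 kW


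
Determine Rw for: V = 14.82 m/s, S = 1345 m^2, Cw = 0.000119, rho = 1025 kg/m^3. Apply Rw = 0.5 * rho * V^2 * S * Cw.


Formula: Rw = 0.5 * rho * V^2 * S * Cw
Step 1 — V^2 = 14.82^2 = 219.6324
Step 2 — 0.5 * rho * V^2 = 0.5 * 1025 * 219.6324 = 112561.605
Step 3 — Rw = 112561.605 * 1345 * 0.000119 ≈ 18016 N (5 s.f.)

18016 N


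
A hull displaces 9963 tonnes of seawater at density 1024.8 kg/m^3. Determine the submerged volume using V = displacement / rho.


Formula: V = mass / rho
Step 1 — convert tonnes to kg: 9963 t * 1000 = 9963000 kg
Step 2 — V = 9963000 / 1024.8 ≈ 9721.9 m^3 (5 s.f.)

9721.9 m^3


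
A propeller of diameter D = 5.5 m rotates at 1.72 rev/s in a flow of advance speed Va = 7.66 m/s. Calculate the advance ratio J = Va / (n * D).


Formula: J = Va / (n * D)
Step 1 — n * D = 1.72 * 5.5 = 9.46
Step 2 — J = 7.66 / 9.46 ≈ 0.80973 (5 s.f.)

0.80973


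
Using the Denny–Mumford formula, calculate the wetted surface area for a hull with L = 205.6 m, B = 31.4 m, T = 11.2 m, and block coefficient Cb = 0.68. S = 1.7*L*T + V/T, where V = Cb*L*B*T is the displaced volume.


Formula: S = 1.7*L*T + V/T with V = Cb*L*B*T, i.e. S = L * (1.7*T + Cb*B)
Step 1 — 1.7*T = 1.7 * 11.2 = 19.04 m
Step 2 — Cb*B = 0.68 * 31.4 = 21.352 m
Step 3 — 1.7*T + Cb*B = 19.04 + 21.352 = 40.392 m
Step 4 — S = 205.6 * 40.392 ≈ 8304.6 m^2 (5 s.f.)

8304.6 m^2


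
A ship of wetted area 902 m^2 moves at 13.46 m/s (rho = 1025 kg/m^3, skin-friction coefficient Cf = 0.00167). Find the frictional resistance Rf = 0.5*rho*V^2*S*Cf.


Formula: Rf = 0.5 * rho * V^2 * S * Cf
Step 1 — V^2 = 13.46^2 = 181.1716
Step 2 — 0.5 * rho * V^2 = 0.5 * 1025 * 181.1716 = 92850.445
Step 3 — Rf = 92850.445 * 902 * 0.00167 ≈ 139860 N (5 s.f.)

139860 N


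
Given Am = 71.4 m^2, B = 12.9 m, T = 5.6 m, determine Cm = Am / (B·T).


Formula: Cm = Am / (B * T)
Step 1 — B * T = 12.9 * 5.6 = 72.24 m^2
Step 2 — Cm = 71.4 / 72.24 ≈ 0.98837 (5 s.f.)

0.98837


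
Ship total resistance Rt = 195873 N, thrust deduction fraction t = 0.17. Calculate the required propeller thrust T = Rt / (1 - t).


Formula: T = Rt / (1 - t)
Step 1 — (1 - t) = 1 - 0.17 = 0.83
Step 2 — T = 195873 / 0.83 ≈ 235990 N (5 s.f.)

235990 N


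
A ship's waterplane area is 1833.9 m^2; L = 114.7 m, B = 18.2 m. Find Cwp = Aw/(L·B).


Formula: Cwp = Aw / (L * B)
Step 1 — L * B = 114.7 * 18.2 = 2087.54 m^2
Step 2 — Cwp = 1833.9 / 2087.54 ≈ 0.87850 (5 s.f.)

0.87850


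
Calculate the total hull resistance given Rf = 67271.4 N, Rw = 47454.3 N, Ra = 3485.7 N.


Formula: Rt = Rf + Rw + Ra
Substituting: Rt = 67271.4 + 47454.3 + 3485.7
Result: Rt = 118211.4 N

118211.4 N


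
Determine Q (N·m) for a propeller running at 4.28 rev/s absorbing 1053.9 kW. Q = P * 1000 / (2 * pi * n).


Formula: Q = P_W / (2 * pi * n)
Step 1 — P_W = 1053.9 kW * 1000 = 1053900.0 W
Step 2 — 2 * pi * n = 2 * pi * 4.28 = 26.892033
Step 3 — Q = 1053900.0 / 26.892033 ≈ 39190 N·m (5 s.f.)

39190 N·m


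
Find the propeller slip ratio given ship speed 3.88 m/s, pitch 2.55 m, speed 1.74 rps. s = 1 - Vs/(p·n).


Formula: s = 1 - Vs / (p * n)
Step 1 — p * n = 2.55 * 1.74 = 4.437
Step 2 — Vs / (p*n) = 3.88 / 4.437 = 0.874465 (6 d.p.)
Step 3 — s = 1 - 0.874465 = 0.125535

0.125535


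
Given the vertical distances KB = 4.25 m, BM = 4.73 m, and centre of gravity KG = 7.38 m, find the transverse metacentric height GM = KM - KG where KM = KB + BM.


Formula: GM = KB + BM - KG
Step 1 — KM = KB + BM = 4.25 + 4.73 = 8.98 m
Step 2 — GM = KM - KG = 8.98 - 7.38 = 1.6 m

1.6 m


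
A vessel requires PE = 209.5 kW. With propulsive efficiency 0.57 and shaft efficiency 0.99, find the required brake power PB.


Formula: PB = PE / (eta_D * eta_S)
Step 1 — combined efficiency = eta_D * eta_S = 0.57 * 0.99 = 0.5643
Step 2 — PB = 209.5 / 0.5643 ≈ 371.26 kW (5 s.f.)

371.26 kW


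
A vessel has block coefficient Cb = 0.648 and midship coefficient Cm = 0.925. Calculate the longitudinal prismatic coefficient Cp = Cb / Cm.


Formula: Cp = Cb / Cm
Substituting: Cp = 0.648 / 0.925
Result: Cp ≈ 0.70054 (5 s.f.)

0.70054


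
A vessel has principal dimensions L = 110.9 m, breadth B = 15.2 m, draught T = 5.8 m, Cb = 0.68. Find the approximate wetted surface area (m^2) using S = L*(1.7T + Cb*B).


Formula: S = 1.7*L*T + V/T with V = Cb*L*B*T, i.e. S = L * (1.7*T + Cb*B)
Step 1 — 1.7*T = 1.7 * 5.8 = 9.86 m
Step 2 — Cb*B = 0.68 * 15.2 = 10.336 m
Step 3 — 1.7*T + Cb*B = 9.86 + 10.336 = 20.196 m
Step 4 — S = 110.9 * 20.196 ≈ 2239.7 m^2 (5 s.f.)

2239.7 m^2


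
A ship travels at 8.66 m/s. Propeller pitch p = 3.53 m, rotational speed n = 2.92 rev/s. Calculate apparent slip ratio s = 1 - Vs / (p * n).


Formula: s = 1 - Vs / (p * n)
Step 1 — p * n = 3.53 * 2.92 = 10.3076
Step 2 — Vs / (p*n) = 8.66 / 10.3076 = 0.840157 (6 d.p.)
Step 3 — s = 1 - 0.840157 = 0.159843

0.159843


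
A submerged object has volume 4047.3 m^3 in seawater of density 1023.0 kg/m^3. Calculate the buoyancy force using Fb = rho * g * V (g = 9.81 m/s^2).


Formula: Fb = rho * g * V
Substituting: Fb = 1023.0 * 9.81 * 4047.3
Intermediate: 1023.0 * 9.81 = 10035.63
Result: Fb = 10035.63 * 4047.3 ≈ 40617000 N (5 s.f.)

40617000 N


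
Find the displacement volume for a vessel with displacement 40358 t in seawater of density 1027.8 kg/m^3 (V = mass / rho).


Formula: V = mass / rho
Step 1 — convert tonnes to kg: 40358 t * 1000 = 40358000 kg
Step 2 — V = 40358000 / 1027.8 ≈ 39266 m^3 (5 s.f.)

39266 m^3


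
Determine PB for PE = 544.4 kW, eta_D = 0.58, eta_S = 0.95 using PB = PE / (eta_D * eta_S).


Formula: PB = PE / (eta_D * eta_S)
Step 1 — combined efficiency = eta_D * eta_S = 0.58 * 0.95 = 0.551
Step 2 — PB = 544.4 / 0.551 ≈ 988.02 kW (5 s.f.)

988.02 kW


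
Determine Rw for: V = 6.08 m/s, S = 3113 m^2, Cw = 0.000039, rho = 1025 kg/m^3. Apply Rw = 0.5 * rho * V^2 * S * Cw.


Formula: Rw = 0.5 * rho * V^2 * S * Cw
Step 1 — V^2 = 6.08^2 = 36.9664
Step 2 — 0.5 * rho * V^2 = 0.5 * 1025 * 36.9664 = 18945.28
Step 3 — Rw = 18945.28 * 3113 * 0.000039 ≈ 2300.1 N (5 s.f.)

2300.1 N


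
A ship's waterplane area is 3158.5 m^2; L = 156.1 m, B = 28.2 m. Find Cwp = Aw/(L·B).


Formula: Cwp = Aw / (L * B)
Step 1 — L * B = 156.1 * 28.2 = 4402.02 m^2
Step 2 — Cwp = 3158.5 / 4402.02 ≈ 0.71751 (5 s.f.)

0.71751


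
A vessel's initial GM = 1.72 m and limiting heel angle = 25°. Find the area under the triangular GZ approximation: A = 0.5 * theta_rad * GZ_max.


Formula: GZ_max = GM * sin(theta); Area = 0.5 * theta_rad * GZ_max
Step 1 — GZ_max = 1.72 * sin(25°) = 1.72 * 0.422618 = 0.726903 m
Step 2 — theta_rad = 25 * pi/180 = 0.436332 rad
Step 3 — Area = 0.5 * 0.436332 * 0.726903 ≈ 0.15859 m·rad (5 s.f.)

0.15859 m·rad


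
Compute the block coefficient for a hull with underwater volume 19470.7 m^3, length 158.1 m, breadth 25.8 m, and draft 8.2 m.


Formula: Cb = V / (L * B * T)
Step 1 — L * B * T = 158.1 * 25.8 * 8.2 = 33447.636 m^3
Step 2 — Cb = 19470.7 / 33447.636 ≈ 0.58212 (5 s.f.)

0.58212


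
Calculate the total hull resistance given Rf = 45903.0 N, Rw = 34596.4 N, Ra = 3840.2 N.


Formula: Rt = Rf + Rw + Ra
Substituting: Rt = 45903.0 + 34596.4 + 3840.2
Result: Rt = 84339.6 N

84339.6 N


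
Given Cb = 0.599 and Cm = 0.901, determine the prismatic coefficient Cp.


Formula: Cp = Cb / Cm
Substituting: Cp = 0.599 / 0.901
Result: Cp ≈ 0.66482 (5 s.f.)

0.66482


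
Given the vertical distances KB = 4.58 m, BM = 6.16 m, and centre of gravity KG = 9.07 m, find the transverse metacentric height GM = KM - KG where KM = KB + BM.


Formula: GM = KB + BM - KG
Step 1 — KM = KB + BM = 4.58 + 6.16 = 10.74 m
Step 2 — GM = KM - KG = 10.74 - 9.07 = 1.67 m

1.67 m


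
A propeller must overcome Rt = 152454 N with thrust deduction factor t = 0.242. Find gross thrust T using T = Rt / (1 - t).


Formula: T = Rt / (1 - t)
Step 1 — (1 - t) = 1 - 0.242 = 0.758
Step 2 — T = 152454 / 0.758 ≈ 201130 N (5 s.f.)

201130 N


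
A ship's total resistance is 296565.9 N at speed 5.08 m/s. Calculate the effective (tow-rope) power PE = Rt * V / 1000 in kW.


Formula: PE = Rt * V / 1000 (kW)
Step 1 — PE (W) = 296565.9 * 5.08 = 1506554.772 W
Step 2 — PE (kW) = 1506554.772 / 1000 ≈ 1506.6 kW (5 s.f.)

1506.6 kW


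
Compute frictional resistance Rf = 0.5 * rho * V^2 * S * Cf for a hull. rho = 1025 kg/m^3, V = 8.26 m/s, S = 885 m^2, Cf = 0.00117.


Formula: Rf = 0.5 * rho * V^2 * S * Cf
Step 1 — V^2 = 8.26^2 = 68.2276
Step 2 — 0.5 * rho * V^2 = 0.5 * 1025 * 68.2276 = 34966.645
Step 3 — Rf = 34966.645 * 885 * 0.00117 ≈ 36206 N (5 s.f.)

36206 N


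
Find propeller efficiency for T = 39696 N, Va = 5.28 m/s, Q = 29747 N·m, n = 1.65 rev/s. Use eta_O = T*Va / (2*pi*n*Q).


Formula: eta = T * Va / (2 * pi * n * Q)
Step 1 — numerator = T * Va = 39696 * 5.28 = 209594.88
Step 2 — 2 * pi * n = 2 * pi * 1.65 = 10.367256
Step 3 — denominator = 10.367256 * 29747 = 308394.76
Step 4 — eta = 209594.88 / 308394.76 ≈ 0.67963 (5 s.f.)

0.67963


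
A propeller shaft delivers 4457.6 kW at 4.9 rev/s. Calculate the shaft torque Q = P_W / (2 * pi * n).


Formula: Q = P_W / (2 * pi * n)
Step 1 — P_W = 4457.6 kW * 1000 = 4457600.0 W
Step 2 — 2 * pi * n = 2 * pi * 4.9 = 30.787608
Step 3 — Q = 4457600.0 / 30.787608 ≈ 144790 N·m (5 s.f.)

144790 N·m


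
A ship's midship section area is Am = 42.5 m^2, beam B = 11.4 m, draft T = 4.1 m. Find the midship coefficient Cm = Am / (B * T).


Formula: Cm = Am / (B * T)
Step 1 — B * T = 11.4 * 4.1 = 46.74 m^2
Step 2 — Cm = 42.5 / 46.74 ≈ 0.90929 (5 s.f.)

0.90929


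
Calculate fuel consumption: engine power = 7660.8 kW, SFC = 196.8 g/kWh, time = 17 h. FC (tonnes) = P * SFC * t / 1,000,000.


Formula: FC (tonnes) = P * SFC * t / 1,000,000
Step 1 — P * SFC * t = 7660.8 * 196.8 * 17 = 25629972.48 g
Step 2 — FC (tonnes) = 25629972.48 / 1,000,000 ≈ 25.630 tonnes (5 s.f.)

25.630 tonnes


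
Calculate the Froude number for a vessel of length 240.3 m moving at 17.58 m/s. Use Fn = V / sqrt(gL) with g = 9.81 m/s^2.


Formula: Fn = V / sqrt(g * L)
Step 1 — g * L = 9.81 * 240.3 = 2357.343
Step 2 — sqrt(g * L) = sqrt(2357.343) = 48.552477
Step 3 — Fn = 17.58 / 48.552477 ≈ 0.36208 (5 s.f.)

0.36208


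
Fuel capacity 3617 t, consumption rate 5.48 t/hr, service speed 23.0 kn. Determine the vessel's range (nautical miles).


Formula: endurance = fuel / rate; range = endurance * speed
Step 1 — endurance = 3617 / 5.48 = 660.0365 hours
Step 2 — range = 660.0365 * 23.0 ≈ 15181 nautical miles (5 s.f.)

15181 NM


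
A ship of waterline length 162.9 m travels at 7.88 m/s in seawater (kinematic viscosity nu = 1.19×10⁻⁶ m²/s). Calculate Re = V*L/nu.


Formula: Re = V * L / nu
Step 1 — V * L = 7.88 * 162.9 = 1283.652 m^2/s
Step 2 — Re = 1283.652 / 1.19e-6 = 1.08e+09

1.08e+09


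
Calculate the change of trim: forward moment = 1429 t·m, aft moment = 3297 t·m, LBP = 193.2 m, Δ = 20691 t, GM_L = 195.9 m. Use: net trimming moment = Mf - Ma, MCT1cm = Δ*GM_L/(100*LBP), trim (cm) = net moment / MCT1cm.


Formula: net trimming moment = Mf - Ma; MCT1cm = Δ*GM_L/(100*LBP); trim = net moment / MCT1cm
Step 1 — net trimming moment = 1429 - 3297 = -1868 t·m
Step 2 — MCT1cm = 20691 * 195.9 / (100 * 193.2) = 209.8016 t·m/cm
Step 3 — trim = -1868 / 209.8016 ≈ -8.9036 cm (5 s.f.)

-8.9036 cm


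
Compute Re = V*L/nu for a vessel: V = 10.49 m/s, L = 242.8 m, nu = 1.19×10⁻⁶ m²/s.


Formula: Re = V * L / nu
Step 1 — V * L = 10.49 * 242.8 = 2546.972 m^2/s
Step 2 — Re = 2546.972 / 1.19e-6 = 2.14e+09

2.14e+09


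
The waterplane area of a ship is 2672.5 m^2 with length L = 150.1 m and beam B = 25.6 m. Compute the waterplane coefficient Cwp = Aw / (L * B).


Formula: Cwp = Aw / (L * B)
Step 1 — L * B = 150.1 * 25.6 = 3842.56 m^2
Step 2 — Cwp = 2672.5 / 3842.56 ≈ 0.69550 (5 s.f.)

0.69550


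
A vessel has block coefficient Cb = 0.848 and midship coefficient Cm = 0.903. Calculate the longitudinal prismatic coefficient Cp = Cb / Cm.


Formula: Cp = Cb / Cm
Substituting: Cp = 0.848 / 0.903
Result: Cp ≈ 0.93909 (5 s.f.)

0.93909


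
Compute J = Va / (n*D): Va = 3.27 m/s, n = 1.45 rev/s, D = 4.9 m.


Formula: J = Va / (n * D)
Step 1 — n * D = 1.45 * 4.9 = 7.105
Step 2 — J = 3.27 / 7.105 ≈ 0.46024 (5 s.f.)

0.46024


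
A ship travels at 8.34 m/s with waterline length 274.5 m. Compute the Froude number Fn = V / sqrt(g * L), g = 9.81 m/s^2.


Formula: Fn = V / sqrt(g * L)
Step 1 — g * L = 9.81 * 274.5 = 2692.845
Step 2 — sqrt(g * L) = sqrt(2692.845) = 51.89263
Step 3 — Fn = 8.34 / 51.89263 ≈ 0.16072 (5 s.f.)

0.16072


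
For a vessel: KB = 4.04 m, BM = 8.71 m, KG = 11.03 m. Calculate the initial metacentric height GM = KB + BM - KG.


Formula: GM = KB + BM - KG
Step 1 — KM = KB + BM = 4.04 + 8.71 = 12.75 m
Step 2 — GM = KM - KG = 12.75 - 11.03 = 1.72 m

1.72 m


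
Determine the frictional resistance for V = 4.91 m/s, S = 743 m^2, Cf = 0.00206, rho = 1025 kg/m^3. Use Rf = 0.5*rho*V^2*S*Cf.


Formula: Rf = 0.5 * rho * V^2 * S * Cf
Step 1 — V^2 = 4.91^2 = 24.1081
Step 2 — 0.5 * rho * V^2 = 0.5 * 1025 * 24.1081 = 12355.40125
Step 3 — Rf = 12355.40125 * 743 * 0.00206 ≈ 18911 N (5 s.f.)

18911 N


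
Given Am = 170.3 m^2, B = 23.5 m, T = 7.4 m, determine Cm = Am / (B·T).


Formula: Cm = Am / (B * T)
Step 1 — B * T = 23.5 * 7.4 = 173.9 m^2
Step 2 — Cm = 170.3 / 173.9 ≈ 0.97930 (5 s.f.)

0.97930


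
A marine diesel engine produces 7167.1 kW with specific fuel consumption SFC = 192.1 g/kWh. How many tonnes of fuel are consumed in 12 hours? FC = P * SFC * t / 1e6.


Formula: FC (tonnes) = P * SFC * t / 1,000,000
Step 1 — P * SFC * t = 7167.1 * 192.1 * 12 = 16521598.92 g
Step 2 — FC (tonnes) = 16521598.92 / 1,000,000 ≈ 16.522 tonnes (5 s.f.)

16.522 tonnes


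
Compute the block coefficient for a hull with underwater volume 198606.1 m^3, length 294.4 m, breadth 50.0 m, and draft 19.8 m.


Formula: Cb = V / (L * B * T)
Step 1 — L * B * T = 294.4 * 50.0 * 19.8 = 291456.0 m^3
Step 2 — Cb = 198606.1 / 291456.0 ≈ 0.68143 (5 s.f.)

0.68143


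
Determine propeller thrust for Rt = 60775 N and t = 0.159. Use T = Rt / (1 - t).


Formula: T = Rt / (1 - t)
Step 1 — (1 - t) = 1 - 0.159 = 0.841
Step 2 — T = 60775 / 0.841 ≈ 72265 N (5 s.f.)

72265 N


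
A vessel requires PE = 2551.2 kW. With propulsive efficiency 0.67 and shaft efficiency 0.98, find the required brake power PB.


Formula: PB = PE / (eta_D * eta_S)
Step 1 — combined efficiency = eta_D * eta_S = 0.67 * 0.98 = 0.6566
Step 2 — PB = 2551.2 / 0.6566 ≈ 3885.5 kW (5 s.f.)

3885.5 kW


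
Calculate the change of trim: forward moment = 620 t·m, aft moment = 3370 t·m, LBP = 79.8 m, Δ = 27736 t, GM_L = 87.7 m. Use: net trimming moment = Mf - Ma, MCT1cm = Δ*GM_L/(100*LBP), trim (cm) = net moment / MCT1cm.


Formula: net trimming moment = Mf - Ma; MCT1cm = Δ*GM_L/(100*LBP); trim = net moment / MCT1cm
Step 1 — net trimming moment = 620 - 3370 = -2750 t·m
Step 2 — MCT1cm = 27736 * 87.7 / (100 * 79.8) = 304.8179 t·m/cm
Step 3 — trim = -2750 / 304.8179 ≈ -9.0218 cm (5 s.f.)

-9.0218 cm


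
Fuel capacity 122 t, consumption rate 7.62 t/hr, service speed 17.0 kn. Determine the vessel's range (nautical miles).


Formula: endurance = fuel / rate; range = endurance * speed
Step 1 — endurance = 122 / 7.62 = 16.0105 hours
Step 2 — range = 16.0105 * 17.0 ≈ 272.18 nautical miles (5 s.f.)

272.18 NM


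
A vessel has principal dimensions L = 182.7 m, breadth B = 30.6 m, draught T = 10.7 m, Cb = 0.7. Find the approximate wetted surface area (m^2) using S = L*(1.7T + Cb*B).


Formula: S = 1.7*L*T + V/T with V = Cb*L*B*T, i.e. S = L * (1.7*T + Cb*B)
Step 1 — 1.7*T = 1.7 * 10.7 = 18.19 m
Step 2 — Cb*B = 0.7 * 30.6 = 21.42 m
Step 3 — 1.7*T + Cb*B = 18.19 + 21.42 = 39.61 m
Step 4 — S = 182.7 * 39.61 ≈ 7236.7 m^2 (5 s.f.)

7236.7 m^2


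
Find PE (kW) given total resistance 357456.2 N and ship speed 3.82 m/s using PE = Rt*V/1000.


Formula: PE = Rt * V / 1000 (kW)
Step 1 — PE (W) = 357456.2 * 3.82 = 1365482.684 W
Step 2 — PE (kW) = 1365482.684 / 1000 ≈ 1365.5 kW (5 s.f.)

1365.5 kW


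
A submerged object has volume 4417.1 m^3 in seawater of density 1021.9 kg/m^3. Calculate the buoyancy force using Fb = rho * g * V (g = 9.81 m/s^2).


Formula: Fb = rho * g * V
Substituting: Fb = 1021.9 * 9.81 * 4417.1
Intermediate: 1021.9 * 9.81 = 10024.839
Result: Fb = 10024.839 * 4417.1 ≈ 44281000 N (5 s.f.)

44281000 N


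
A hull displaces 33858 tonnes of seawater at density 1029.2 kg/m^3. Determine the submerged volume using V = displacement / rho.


Formula: V = mass / rho
Step 1 — convert tonnes to kg: 33858 t * 1000 = 33858000 kg
Step 2 — V = 33858000 / 1029.2 ≈ 32897 m^3 (5 s.f.)

32897 m^3


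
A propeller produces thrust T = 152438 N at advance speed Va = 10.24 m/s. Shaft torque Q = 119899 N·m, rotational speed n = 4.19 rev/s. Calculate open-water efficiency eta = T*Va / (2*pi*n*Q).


Formula: eta = T * Va / (2 * pi * n * Q)
Step 1 — numerator = T * Va = 152438 * 10.24 = 1560965.12
Step 2 — 2 * pi * n = 2 * pi * 4.19 = 26.326546
Step 3 — denominator = 26.326546 * 119899 = 3156526.54
Step 4 — eta = 1560965.12 / 3156526.54 ≈ 0.49452 (5 s.f.)

0.49452


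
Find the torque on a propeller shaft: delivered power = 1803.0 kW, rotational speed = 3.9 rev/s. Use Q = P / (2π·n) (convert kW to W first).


Formula: Q = P_W / (2 * pi * n)
Step 1 — P_W = 1803.0 kW * 1000 = 1803000.0 W
Step 2 — 2 * pi * n = 2 * pi * 3.9 = 24.504423
Step 3 — Q = 1803000.0 / 24.504423 ≈ 73579 N·m (5 s.f.)

73579 N·m


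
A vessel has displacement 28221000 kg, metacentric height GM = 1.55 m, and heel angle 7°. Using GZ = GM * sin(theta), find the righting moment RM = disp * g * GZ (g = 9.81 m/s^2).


Formula: GZ = GM * sin(theta); RM = disp * g * GZ
Step 1 — GZ = 1.55 * sin(7°) = 1.55 * 0.121869 = 0.188897 m
Step 2 — RM = 28221000 * 9.81 * 0.188897 ≈ 52296000 N·m (5 s.f.)

52296000 N·m


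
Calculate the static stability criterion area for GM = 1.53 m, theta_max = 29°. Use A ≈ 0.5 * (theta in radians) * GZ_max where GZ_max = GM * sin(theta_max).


Formula: GZ_max = GM * sin(theta); Area = 0.5 * theta_rad * GZ_max
Step 1 — GZ_max = 1.53 * sin(29°) = 1.53 * 0.48481 = 0.741759 m
Step 2 — theta_rad = 29 * pi/180 = 0.506145 rad
Step 3 — Area = 0.5 * 0.506145 * 0.741759 ≈ 0.18772 m·rad (5 s.f.)

0.18772 m·rad


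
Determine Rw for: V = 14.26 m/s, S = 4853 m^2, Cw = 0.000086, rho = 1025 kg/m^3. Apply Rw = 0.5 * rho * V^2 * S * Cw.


Formula: Rw = 0.5 * rho * V^2 * S * Cw
Step 1 — V^2 = 14.26^2 = 203.3476
Step 2 — 0.5 * rho * V^2 = 0.5 * 1025 * 203.3476 = 104215.645
Step 3 — Rw = 104215.645 * 4853 * 0.000086 ≈ 43495 N (5 s.f.)

43495 N


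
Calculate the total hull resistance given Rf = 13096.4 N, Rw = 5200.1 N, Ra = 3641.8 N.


Formula: Rt = Rf + Rw + Ra
Substituting: Rt = 13096.4 + 5200.1 + 3641.8
Result: Rt = 21938.3 N

21938.3 N


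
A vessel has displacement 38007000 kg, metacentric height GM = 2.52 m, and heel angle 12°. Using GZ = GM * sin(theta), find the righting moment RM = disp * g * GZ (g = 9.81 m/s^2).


Formula: GZ = GM * sin(theta); RM = disp * g * GZ
Step 1 — GZ = 2.52 * sin(12°) = 2.52 * 0.207912 = 0.523938 m
Step 2 — RM = 38007000 * 9.81 * 0.523938 ≈ 195350000 N·m (5 s.f.)

195350000 N·m


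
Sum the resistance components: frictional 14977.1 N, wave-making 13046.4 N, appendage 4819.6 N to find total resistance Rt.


Formula: Rt = Rf + Rw + Ra
Substituting: Rt = 14977.1 + 13046.4 + 4819.6
Result: Rt = 32843.1 N

32843.1 N


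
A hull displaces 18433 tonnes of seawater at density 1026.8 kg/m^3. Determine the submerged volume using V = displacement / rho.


Formula: V = mass / rho
Step 1 — convert tonnes to kg: 18433 t * 1000 = 18433000 kg
Step 2 — V = 18433000 / 1026.8 ≈ 17952 m^3 (5 s.f.)

17952 m^3


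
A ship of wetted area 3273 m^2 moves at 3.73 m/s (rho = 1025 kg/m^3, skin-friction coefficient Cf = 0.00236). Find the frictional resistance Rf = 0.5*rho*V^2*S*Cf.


Formula: Rf = 0.5 * rho * V^2 * S * Cf
Step 1 — V^2 = 3.73^2 = 13.9129
Step 2 — 0.5 * rho * V^2 = 0.5 * 1025 * 13.9129 = 7130.36125
Step 3 — Rf = 7130.36125 * 3273 * 0.00236 ≈ 55077 N (5 s.f.)

55077 N
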